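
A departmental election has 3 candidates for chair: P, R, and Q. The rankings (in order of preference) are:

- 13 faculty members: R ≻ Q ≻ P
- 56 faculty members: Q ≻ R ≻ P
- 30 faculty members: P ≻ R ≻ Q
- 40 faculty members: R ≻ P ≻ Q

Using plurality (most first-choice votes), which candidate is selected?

First-place votes: P 30, R 53, Q 56.
Q has the most first-place votes.

Q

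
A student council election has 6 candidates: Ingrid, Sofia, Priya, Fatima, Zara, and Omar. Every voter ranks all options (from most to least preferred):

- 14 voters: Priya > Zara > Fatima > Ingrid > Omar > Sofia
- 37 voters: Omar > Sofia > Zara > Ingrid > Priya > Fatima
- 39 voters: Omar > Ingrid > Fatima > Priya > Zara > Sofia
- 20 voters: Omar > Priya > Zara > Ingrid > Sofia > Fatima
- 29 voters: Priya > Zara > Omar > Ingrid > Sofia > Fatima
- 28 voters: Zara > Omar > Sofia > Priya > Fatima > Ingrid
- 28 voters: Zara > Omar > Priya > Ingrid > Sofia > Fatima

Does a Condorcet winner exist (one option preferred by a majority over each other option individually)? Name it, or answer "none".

Checking pairwise contests:
Priya beats Ingrid 119–76.
Ingrid beats Sofia 130–65.
Omar beats Priya 152–43.
Ingrid beats Fatima 153–42.
Priya beats Zara 102–93.
Zara beats Omar 99–96.
Every option loses at least one head-to-head, so there is no Condorcet winner.

none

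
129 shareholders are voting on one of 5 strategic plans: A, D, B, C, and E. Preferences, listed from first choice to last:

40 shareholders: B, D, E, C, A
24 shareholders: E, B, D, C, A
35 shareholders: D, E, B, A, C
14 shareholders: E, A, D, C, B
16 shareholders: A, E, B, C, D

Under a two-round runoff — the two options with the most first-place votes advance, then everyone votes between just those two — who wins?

E

Round 1 first-place votes: A 16, D 35, B 40, C 0, E 38.
B and E advance.
Runoff: B is preferred to E by 40 voters; E by 89.
E wins the runoff.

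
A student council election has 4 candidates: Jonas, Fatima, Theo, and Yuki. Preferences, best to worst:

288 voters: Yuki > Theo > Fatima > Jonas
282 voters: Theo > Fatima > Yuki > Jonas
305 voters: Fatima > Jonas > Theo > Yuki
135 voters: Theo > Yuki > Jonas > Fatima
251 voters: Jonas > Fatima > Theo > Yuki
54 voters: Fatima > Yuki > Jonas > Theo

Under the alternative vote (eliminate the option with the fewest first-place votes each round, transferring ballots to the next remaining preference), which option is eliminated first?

Jonas

Round 1: Jonas 251, Fatima 359, Theo 417, Yuki 288. Eliminate Jonas.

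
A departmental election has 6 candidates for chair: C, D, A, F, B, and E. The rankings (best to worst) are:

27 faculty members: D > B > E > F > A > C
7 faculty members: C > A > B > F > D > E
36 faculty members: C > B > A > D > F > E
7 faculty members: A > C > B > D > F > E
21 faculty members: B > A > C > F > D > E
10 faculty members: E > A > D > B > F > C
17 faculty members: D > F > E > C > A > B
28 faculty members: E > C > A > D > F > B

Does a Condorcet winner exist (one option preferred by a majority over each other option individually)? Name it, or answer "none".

Checking pairwise contests:
E beats C 82–71.
C beats D 99–54.
C beats A 88–65.
C beats F 99–54.
C beats B 95–58.
D beats E 115–38.
Every option loses at least one head-to-head, so there is no Condorcet winner.

none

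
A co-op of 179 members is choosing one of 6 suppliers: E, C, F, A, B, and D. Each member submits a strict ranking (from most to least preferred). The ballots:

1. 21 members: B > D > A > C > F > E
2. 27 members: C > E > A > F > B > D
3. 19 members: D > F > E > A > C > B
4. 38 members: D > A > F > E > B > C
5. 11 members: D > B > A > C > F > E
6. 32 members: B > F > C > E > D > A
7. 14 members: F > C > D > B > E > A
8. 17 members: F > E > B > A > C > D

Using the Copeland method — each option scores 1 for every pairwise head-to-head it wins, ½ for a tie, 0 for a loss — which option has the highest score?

E: beats A and B; loses to C, F, and D → score 2.
C: beats E and D; loses to F, A, and B → score 2.
F: beats E, C, B, and D; loses to A → score 4.
A: beats C and F; loses to E, B, and D → score 2.
B: beats C, A, and D; loses to E and F → score 3.
D: beats E and A; loses to C, F, and B → score 2.
F has the best pairwise record.

F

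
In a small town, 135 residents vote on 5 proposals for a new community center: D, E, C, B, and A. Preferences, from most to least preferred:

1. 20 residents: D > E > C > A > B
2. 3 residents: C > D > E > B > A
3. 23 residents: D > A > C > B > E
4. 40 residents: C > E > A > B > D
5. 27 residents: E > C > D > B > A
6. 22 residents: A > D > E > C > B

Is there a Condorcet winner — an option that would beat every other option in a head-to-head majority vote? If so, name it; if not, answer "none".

none

Checking pairwise contests:
C beats D 70–65.
D beats E 68–67.
E beats C 69–66.
D beats B 95–40.
D beats A 73–62.
Every option loses at least one head-to-head, so there is no Condorcet winner.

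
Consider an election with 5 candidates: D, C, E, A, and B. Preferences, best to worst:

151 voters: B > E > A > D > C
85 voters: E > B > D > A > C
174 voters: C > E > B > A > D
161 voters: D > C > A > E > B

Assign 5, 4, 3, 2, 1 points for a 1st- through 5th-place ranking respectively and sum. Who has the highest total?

E

D: 151·2 + 85·3 + 174·1 + 161·5 = 1536
C: 151·1 + 85·1 + 174·5 + 161·4 = 1750
E: 151·4 + 85·5 + 174·4 + 161·2 = 2047
A: 151·3 + 85·2 + 174·2 + 161·3 = 1454
B: 151·5 + 85·4 + 174·3 + 161·1 = 1778
E has the highest Borda score (2047).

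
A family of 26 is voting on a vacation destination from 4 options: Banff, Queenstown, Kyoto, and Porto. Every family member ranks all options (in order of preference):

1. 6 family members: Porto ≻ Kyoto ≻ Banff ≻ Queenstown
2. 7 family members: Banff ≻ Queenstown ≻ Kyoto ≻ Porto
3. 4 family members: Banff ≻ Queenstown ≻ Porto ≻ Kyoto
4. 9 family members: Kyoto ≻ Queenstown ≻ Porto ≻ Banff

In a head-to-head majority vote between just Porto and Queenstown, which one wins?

Voters preferring Porto to Queenstown: 6; preferring Queenstown to Porto: 20.
Queenstown wins the head-to-head.

Queenstown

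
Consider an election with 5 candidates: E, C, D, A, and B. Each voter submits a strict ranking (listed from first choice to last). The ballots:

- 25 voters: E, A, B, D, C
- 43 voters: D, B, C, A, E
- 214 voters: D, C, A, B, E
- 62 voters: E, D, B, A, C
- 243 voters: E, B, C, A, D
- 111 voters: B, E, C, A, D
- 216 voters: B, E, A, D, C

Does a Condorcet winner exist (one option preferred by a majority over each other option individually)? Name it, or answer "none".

B vs E: 584–330 for B.
B vs C: 700–214 for B.
B vs D: 595–319 for B.
B vs A: 675–239 for B.
B beats every other option head-to-head.

B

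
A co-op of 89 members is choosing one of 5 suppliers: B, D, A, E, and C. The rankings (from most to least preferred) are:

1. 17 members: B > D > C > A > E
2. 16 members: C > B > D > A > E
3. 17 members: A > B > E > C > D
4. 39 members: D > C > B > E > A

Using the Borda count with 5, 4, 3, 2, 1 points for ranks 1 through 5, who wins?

B: 17·5 + 16·4 + 17·4 + 39·3 = 334
D: 17·4 + 16·3 + 17·1 + 39·5 = 328
A: 17·2 + 16·2 + 17·5 + 39·1 = 190
E: 17·1 + 16·1 + 17·3 + 39·2 = 162
C: 17·3 + 16·5 + 17·2 + 39·4 = 321
B has the highest Borda score (334).

B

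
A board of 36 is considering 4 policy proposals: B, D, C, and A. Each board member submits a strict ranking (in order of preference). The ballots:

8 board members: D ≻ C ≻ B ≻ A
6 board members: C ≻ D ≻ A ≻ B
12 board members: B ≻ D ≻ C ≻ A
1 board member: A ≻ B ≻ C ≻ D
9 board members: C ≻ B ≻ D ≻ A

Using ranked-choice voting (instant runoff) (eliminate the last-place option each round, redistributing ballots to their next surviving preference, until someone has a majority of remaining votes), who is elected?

C

Round 1: B 12, D 8, C 15, A 1. Eliminate A.
Round 2: B 13, D 8, C 15. Eliminate D.
Round 3: B 13, C 23. C has a majority.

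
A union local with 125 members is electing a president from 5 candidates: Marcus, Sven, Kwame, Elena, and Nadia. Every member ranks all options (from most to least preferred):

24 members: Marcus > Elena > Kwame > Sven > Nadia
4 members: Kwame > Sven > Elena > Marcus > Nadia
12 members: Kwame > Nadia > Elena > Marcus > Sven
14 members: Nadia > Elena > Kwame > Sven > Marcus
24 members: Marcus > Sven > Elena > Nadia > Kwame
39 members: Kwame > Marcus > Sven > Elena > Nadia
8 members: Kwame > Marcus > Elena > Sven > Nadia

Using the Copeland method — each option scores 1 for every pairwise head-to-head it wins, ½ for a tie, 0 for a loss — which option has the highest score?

Marcus: beats Sven, Elena, and Nadia; loses to Kwame → score 3.
Sven: beats Elena and Nadia; loses to Marcus and Kwame → score 2.
Kwame: beats Marcus, Sven, Elena, and Nadia → score 4.
Elena: beats Nadia; loses to Marcus, Sven, and Kwame → score 1.
Nadia: loses to Marcus, Sven, Kwame, and Elena → score 0.
Kwame has the best pairwise record.

Kwame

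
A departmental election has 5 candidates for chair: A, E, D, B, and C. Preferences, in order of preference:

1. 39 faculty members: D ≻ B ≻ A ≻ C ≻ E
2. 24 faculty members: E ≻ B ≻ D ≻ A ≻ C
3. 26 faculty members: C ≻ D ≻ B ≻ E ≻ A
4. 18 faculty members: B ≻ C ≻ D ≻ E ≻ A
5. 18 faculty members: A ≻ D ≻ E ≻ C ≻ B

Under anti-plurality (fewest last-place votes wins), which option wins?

Last-place votes: A 44, E 39, D 0, B 18, C 24.
D is ranked last by the fewest voters, so D wins.

D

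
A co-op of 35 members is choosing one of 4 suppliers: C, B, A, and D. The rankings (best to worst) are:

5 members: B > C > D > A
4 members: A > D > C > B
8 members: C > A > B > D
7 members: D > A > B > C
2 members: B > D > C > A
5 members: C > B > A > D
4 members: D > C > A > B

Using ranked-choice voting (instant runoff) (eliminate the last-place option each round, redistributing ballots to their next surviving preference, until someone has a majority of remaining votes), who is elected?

C

Round 1: C 13, B 7, A 4, D 11. Eliminate A.
Round 2: C 13, B 7, D 15. Eliminate B.
Round 3: C 18, D 17. C has a majority.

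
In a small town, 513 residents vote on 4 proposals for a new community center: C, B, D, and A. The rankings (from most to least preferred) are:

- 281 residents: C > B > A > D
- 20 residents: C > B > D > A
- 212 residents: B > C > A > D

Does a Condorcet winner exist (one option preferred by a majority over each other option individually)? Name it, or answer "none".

C

C vs B: 301–212 for C.
C vs D: 513–0 for C.
C vs A: 513–0 for C.
C beats every other option head-to-head.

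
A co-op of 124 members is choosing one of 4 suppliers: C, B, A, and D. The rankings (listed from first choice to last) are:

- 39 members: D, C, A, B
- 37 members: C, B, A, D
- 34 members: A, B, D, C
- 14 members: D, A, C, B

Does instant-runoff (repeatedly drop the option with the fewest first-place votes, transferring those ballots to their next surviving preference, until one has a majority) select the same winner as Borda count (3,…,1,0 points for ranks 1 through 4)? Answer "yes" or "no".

Instant-runoff — R1 C 37, B 0, A 34, D 53 (B out); R2 C 37, A 34, D 53 (A out); R3 C 37, D 87 (D winner). Winner: D.
Borda — scores: C 203, B 142, A 206, D 193. Winner: A.
The two methods disagree.

no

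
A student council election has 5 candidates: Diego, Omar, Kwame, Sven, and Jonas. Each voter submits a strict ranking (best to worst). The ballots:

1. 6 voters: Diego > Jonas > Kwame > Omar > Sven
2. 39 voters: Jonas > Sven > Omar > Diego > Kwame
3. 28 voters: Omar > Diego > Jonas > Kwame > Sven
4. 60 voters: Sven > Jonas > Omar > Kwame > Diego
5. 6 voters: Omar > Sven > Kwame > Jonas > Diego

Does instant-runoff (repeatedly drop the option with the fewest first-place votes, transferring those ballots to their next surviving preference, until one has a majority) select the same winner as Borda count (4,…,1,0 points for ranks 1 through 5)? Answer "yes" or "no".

Instant-runoff — R1 Diego 6, Omar 34, Kwame 0, Sven 60, Jonas 39 (Kwame out); R2 Diego 6, Omar 34, Sven 60, Jonas 39 (Diego out); R3 Omar 34, Sven 60, Jonas 45 (Omar out); R4 Sven 66, Jonas 73 (Jonas winner). Winner: Jonas.
Borda — scores: Diego 147, Omar 340, Kwame 112, Sven 375, Jonas 416. Winner: Jonas.
The two methods agree.

yes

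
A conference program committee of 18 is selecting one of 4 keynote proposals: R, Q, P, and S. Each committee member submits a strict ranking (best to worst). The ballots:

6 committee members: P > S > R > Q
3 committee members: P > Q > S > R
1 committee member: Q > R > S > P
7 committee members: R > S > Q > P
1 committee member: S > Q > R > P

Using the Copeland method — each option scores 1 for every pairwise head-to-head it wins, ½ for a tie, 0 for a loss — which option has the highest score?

S

R: beats Q; ties P; loses to S → score 1.5.
Q: ties P; loses to R and S → score 0.5.
P: ties R, Q, and S → score 1.5.
S: beats R and Q; ties P → score 2.5.
S has the best pairwise record.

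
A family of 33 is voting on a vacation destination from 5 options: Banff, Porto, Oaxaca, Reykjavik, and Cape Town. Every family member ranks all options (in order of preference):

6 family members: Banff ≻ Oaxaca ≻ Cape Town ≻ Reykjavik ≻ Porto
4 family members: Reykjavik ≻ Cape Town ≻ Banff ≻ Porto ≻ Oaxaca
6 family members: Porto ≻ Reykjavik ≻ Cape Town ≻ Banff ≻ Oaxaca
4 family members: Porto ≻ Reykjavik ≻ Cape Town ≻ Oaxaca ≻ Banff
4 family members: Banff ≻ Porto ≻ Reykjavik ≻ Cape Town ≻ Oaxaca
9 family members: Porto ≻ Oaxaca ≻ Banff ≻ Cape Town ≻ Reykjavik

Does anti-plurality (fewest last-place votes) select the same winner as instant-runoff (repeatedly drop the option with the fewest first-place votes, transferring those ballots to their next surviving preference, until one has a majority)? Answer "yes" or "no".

no

Anti-plurality — last-place votes: Banff 4, Porto 6, Oaxaca 14, Reykjavik 9, Cape Town 0. Winner: Cape Town.
Instant-runoff — R1 Banff 10, Porto 19, Oaxaca 0, Reykjavik 4, Cape Town 0 (Porto winner). Winner: Porto.
The two methods disagree.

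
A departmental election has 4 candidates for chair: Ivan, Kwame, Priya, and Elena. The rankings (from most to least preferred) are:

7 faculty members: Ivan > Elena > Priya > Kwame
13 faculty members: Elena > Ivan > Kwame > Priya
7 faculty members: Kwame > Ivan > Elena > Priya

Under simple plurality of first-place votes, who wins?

Elena

First-place votes: Ivan 7, Kwame 7, Priya 0, Elena 13.
Elena has the most first-place votes.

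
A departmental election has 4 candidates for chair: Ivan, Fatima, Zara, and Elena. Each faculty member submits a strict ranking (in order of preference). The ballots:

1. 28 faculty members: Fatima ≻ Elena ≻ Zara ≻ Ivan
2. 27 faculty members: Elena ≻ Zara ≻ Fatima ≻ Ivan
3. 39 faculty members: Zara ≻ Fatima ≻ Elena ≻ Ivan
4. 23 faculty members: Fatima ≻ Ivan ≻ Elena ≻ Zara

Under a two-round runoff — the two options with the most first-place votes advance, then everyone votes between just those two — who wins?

Zara

Round 1 first-place votes: Ivan 0, Fatima 51, Zara 39, Elena 27.
Fatima and Zara advance.
Runoff: Fatima is preferred to Zara by 51 voters; Zara by 66.
Zara wins the runoff.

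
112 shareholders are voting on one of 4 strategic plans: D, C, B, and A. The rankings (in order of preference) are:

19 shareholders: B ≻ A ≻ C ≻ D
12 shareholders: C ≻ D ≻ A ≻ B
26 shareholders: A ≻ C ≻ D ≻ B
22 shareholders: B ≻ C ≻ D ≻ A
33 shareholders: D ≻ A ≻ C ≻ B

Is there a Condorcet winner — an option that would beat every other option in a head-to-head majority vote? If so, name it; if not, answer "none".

Checking pairwise contests:
C beats D 79–33.
A beats C 78–34.
D beats B 71–41.
D beats A 67–45.
Every option loses at least one head-to-head, so there is no Condorcet winner.

none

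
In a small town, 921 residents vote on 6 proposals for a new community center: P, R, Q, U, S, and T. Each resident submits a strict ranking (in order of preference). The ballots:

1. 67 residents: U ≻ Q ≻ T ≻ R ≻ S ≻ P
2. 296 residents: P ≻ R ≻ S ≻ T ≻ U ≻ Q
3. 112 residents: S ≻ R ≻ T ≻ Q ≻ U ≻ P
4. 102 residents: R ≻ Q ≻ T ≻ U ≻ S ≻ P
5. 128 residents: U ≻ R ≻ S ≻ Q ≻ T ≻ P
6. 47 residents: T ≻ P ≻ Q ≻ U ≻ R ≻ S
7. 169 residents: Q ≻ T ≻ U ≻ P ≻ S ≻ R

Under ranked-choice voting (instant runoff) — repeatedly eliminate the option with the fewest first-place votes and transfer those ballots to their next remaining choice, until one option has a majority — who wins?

Round 1: P 296, R 102, Q 169, U 195, S 112, T 47. Eliminate T.
Round 2: P 343, R 102, Q 169, U 195, S 112. Eliminate R.
Round 3: P 343, Q 271, U 195, S 112. Eliminate S.
Round 4: P 343, Q 383, U 195. Eliminate U.
Round 5: P 343, Q 578. Q has a majority.

Q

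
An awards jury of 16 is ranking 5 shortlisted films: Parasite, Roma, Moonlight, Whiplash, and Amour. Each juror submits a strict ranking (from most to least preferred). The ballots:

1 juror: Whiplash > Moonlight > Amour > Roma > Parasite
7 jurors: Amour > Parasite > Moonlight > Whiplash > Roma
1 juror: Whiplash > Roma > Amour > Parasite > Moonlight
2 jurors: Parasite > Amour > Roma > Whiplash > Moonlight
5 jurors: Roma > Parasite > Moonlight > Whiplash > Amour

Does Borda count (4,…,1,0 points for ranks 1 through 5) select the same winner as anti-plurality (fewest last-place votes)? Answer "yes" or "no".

no

Borda — scores: Parasite 45, Roma 28, Moonlight 27, Whiplash 22, Amour 38. Winner: Parasite.
Anti-plurality — last-place votes: Parasite 1, Roma 7, Moonlight 3, Whiplash 0, Amour 5. Winner: Whiplash.
The two methods disagree.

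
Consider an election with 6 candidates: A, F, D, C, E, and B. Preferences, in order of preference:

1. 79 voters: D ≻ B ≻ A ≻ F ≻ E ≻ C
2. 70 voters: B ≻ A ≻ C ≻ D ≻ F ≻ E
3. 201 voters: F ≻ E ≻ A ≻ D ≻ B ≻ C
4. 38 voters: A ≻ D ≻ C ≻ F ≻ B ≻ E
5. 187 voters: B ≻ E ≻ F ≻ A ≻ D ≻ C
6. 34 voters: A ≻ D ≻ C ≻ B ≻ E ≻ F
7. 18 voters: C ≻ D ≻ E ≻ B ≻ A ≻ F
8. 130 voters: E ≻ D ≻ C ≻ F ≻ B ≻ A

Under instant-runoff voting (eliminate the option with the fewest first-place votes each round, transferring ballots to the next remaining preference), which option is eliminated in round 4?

F

Round 1: A 72, F 201, D 79, C 18, E 130, B 257. Eliminate C.
Round 2: A 72, F 201, D 97, E 130, B 257. Eliminate A.
Round 3: F 201, D 169, E 130, B 257. Eliminate E.
Round 4: F 201, D 299, B 257. Eliminate F.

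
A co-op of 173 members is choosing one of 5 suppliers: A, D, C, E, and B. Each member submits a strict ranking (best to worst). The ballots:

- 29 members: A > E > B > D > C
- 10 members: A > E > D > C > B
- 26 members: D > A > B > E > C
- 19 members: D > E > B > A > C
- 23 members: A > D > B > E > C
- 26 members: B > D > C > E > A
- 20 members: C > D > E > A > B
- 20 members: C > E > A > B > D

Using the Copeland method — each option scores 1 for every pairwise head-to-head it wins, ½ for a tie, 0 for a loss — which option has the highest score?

D

A: beats C, E, and B; loses to D → score 3.
D: beats A, C, E, and B → score 4.
C: loses to A, D, E, and B → score 0.
E: beats C and B; loses to A and D → score 2.
B: beats C; loses to A, D, and E → score 1.
D has the best pairwise record.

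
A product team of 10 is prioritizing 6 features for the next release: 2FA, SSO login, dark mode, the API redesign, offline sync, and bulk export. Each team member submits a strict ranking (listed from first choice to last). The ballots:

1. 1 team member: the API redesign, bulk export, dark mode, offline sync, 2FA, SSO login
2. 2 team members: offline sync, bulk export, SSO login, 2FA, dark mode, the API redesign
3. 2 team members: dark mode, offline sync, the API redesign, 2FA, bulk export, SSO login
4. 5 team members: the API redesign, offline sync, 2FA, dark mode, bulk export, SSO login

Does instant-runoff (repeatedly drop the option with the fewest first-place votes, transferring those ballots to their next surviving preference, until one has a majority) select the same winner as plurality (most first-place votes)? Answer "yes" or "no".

Instant-runoff — R1 2FA 0, SSO login 0, dark mode 2, the API redesign 6, offline sync 2, bulk export 0 (the API redesign winner). Winner: the API redesign.
Plurality — first-place votes: 2FA 0, SSO login 0, dark mode 2, the API redesign 6, offline sync 2, bulk export 0. Winner: the API redesign.
The two methods agree.

yes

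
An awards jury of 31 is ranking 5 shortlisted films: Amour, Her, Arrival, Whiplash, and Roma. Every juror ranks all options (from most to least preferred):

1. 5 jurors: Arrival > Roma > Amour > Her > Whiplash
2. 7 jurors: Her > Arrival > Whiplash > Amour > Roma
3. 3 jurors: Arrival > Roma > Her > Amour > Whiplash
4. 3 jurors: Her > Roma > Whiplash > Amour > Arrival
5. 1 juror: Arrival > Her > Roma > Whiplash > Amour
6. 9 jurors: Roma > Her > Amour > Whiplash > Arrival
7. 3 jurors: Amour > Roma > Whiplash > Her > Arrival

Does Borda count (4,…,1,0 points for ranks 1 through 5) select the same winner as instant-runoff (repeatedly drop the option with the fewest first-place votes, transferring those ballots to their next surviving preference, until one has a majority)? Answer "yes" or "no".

no

Borda — scores: Amour 53, Her 84, Arrival 57, Whiplash 36, Roma 80. Winner: Her.
Instant-runoff — R1 Amour 3, Her 10, Arrival 9, Whiplash 0, Roma 9 (Whiplash out); R2 Amour 3, Her 10, Arrival 9, Roma 9 (Amour out); R3 Her 10, Arrival 9, Roma 12 (Arrival out); R4 Her 11, Roma 20 (Roma winner). Winner: Roma.
The two methods disagree.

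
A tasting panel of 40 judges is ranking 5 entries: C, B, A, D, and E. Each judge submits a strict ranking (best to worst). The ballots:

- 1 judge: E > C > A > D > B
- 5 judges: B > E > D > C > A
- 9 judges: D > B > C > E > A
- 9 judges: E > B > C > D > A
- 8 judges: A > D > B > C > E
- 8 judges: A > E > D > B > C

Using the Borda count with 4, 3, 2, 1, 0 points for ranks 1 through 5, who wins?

B

C: 1·3 + 5·1 + 9·2 + 9·2 + 8·1 + 8·0 = 52
B: 1·0 + 5·4 + 9·3 + 9·3 + 8·2 + 8·1 = 98
A: 1·2 + 5·0 + 9·0 + 9·0 + 8·4 + 8·4 = 66
D: 1·1 + 5·2 + 9·4 + 9·1 + 8·3 + 8·2 = 96
E: 1·4 + 5·3 + 9·1 + 9·4 + 8·0 + 8·3 = 88
B has the highest Borda score (98).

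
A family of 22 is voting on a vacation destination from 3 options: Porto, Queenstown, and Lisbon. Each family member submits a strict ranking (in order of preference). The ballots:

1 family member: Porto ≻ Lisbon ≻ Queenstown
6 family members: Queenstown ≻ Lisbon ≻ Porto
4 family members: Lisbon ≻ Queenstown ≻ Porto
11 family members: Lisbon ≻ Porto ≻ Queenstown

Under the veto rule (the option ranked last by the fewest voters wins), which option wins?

Lisbon

Last-place votes: Porto 10, Queenstown 12, Lisbon 0.
Lisbon is ranked last by the fewest voters, so Lisbon wins.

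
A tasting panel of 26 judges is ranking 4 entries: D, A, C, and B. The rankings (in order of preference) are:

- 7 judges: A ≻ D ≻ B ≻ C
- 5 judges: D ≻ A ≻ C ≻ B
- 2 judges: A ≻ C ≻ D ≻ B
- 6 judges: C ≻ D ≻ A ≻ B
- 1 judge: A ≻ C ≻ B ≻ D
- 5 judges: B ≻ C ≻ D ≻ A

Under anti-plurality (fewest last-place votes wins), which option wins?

Last-place votes: D 1, A 5, C 7, B 13.
D is ranked last by the fewest voters, so D wins.

D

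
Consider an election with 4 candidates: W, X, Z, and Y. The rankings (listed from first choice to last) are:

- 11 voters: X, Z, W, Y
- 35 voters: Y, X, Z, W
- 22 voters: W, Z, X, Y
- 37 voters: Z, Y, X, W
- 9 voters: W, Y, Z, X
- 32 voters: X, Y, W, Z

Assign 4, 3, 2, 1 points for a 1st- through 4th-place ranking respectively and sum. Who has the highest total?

Y

W: 11·2 + 35·1 + 22·4 + 37·1 + 9·4 + 32·2 = 282
X: 11·4 + 35·3 + 22·2 + 37·2 + 9·1 + 32·4 = 404
Z: 11·3 + 35·2 + 22·3 + 37·4 + 9·2 + 32·1 = 367
Y: 11·1 + 35·4 + 22·1 + 37·3 + 9·3 + 32·3 = 407
Y has the highest Borda score (407).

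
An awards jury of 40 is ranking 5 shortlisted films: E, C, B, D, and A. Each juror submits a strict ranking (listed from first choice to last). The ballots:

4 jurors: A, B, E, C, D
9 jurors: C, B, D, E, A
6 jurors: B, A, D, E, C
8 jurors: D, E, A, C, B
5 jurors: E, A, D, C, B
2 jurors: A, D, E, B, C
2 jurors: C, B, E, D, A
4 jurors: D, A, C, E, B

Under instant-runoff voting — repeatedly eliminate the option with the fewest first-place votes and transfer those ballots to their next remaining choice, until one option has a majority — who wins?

D

Round 1: E 5, C 11, B 6, D 12, A 6. Eliminate E.
Round 2: C 11, B 6, D 12, A 11. Eliminate B.
Round 3: C 11, D 12, A 17. Eliminate C.
Round 4: D 23, A 17. D has a majority.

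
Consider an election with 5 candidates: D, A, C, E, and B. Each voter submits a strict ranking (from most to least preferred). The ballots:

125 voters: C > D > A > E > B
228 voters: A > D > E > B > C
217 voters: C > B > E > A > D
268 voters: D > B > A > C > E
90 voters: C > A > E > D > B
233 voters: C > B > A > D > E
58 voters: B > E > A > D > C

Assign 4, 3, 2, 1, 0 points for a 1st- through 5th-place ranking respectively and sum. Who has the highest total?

D: 125·3 + 228·3 + 217·0 + 268·4 + 90·1 + 233·1 + 58·1 = 2512
A: 125·2 + 228·4 + 217·1 + 268·2 + 90·3 + 233·2 + 58·2 = 2767
C: 125·4 + 228·0 + 217·4 + 268·1 + 90·4 + 233·4 + 58·0 = 2928
E: 125·1 + 228·2 + 217·2 + 268·0 + 90·2 + 233·0 + 58·3 = 1369
B: 125·0 + 228·1 + 217·3 + 268·3 + 90·0 + 233·3 + 58·4 = 2614
C has the highest Borda score (2928).

C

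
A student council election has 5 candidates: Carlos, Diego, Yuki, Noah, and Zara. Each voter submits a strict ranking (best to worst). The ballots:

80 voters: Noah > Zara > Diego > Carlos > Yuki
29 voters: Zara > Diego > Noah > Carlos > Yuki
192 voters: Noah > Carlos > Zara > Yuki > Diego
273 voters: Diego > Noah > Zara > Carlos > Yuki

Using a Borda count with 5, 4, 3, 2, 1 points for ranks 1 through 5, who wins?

Noah

Carlos: 80·2 + 29·2 + 192·4 + 273·2 = 1532
Diego: 80·3 + 29·4 + 192·1 + 273·5 = 1913
Yuki: 80·1 + 29·1 + 192·2 + 273·1 = 766
Noah: 80·5 + 29·3 + 192·5 + 273·4 = 2539
Zara: 80·4 + 29·5 + 192·3 + 273·3 = 1860
Noah has the highest Borda score (2539).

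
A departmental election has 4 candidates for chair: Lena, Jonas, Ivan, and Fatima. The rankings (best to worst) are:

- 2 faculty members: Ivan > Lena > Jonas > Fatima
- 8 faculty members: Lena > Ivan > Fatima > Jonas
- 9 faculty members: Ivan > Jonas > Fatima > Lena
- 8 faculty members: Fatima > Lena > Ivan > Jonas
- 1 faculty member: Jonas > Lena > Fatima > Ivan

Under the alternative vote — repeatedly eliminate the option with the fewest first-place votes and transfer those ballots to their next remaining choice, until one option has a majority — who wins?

Round 1: Lena 8, Jonas 1, Ivan 11, Fatima 8. Eliminate Jonas.
Round 2: Lena 9, Ivan 11, Fatima 8. Eliminate Fatima.
Round 3: Lena 17, Ivan 11. Lena has a majority.

Lena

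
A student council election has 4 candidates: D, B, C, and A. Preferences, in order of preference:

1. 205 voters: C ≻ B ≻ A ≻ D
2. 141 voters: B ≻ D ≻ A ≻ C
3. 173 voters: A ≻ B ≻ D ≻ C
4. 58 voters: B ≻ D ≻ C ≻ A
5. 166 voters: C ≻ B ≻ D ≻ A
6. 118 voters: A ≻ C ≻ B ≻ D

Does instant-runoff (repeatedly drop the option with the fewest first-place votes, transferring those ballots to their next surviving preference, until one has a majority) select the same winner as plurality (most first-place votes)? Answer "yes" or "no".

Instant-runoff — R1 D 0, B 199, C 371, A 291 (D out); R2 B 199, C 371, A 291 (B out); R3 C 429, A 432 (A winner). Winner: A.
Plurality — first-place votes: D 0, B 199, C 371, A 291. Winner: C.
The two methods disagree.

no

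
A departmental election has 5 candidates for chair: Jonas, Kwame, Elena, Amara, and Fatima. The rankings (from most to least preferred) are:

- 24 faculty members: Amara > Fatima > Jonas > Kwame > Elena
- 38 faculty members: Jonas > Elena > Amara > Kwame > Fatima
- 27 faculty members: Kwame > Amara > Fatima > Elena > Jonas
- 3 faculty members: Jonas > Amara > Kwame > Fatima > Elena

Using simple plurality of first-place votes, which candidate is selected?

First-place votes: Jonas 41, Kwame 27, Elena 0, Amara 24, Fatima 0.
Jonas has the most first-place votes.

Jonas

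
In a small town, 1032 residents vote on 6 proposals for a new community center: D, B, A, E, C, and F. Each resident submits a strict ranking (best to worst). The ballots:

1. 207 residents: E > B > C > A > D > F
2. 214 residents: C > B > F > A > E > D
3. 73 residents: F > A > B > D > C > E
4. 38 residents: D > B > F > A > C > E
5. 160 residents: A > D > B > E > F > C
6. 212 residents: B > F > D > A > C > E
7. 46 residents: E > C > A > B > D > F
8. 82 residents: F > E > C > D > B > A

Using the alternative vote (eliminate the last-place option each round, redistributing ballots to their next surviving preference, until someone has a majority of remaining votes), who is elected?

Round 1: D 38, B 212, A 160, E 253, C 214, F 155. Eliminate D.
Round 2: B 250, A 160, E 253, C 214, F 155. Eliminate F.
Round 3: B 250, A 233, E 335, C 214. Eliminate C.
Round 4: B 464, A 233, E 335. Eliminate A.
Round 5: B 697, E 335. B has a majority.

B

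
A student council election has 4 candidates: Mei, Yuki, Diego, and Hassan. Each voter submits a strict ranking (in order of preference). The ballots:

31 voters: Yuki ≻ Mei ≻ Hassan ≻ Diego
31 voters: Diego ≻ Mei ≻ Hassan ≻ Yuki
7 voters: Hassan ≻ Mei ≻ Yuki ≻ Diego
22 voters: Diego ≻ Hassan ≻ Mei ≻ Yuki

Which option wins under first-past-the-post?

First-place votes: Mei 0, Yuki 31, Diego 53, Hassan 7.
Diego has the most first-place votes.

Diego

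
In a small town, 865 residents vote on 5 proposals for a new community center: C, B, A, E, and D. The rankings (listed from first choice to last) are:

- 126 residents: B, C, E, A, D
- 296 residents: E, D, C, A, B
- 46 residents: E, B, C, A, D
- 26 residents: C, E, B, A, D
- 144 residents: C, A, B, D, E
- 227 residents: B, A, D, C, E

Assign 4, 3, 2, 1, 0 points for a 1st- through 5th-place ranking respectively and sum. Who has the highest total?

C: 126·3 + 296·2 + 46·2 + 26·4 + 144·4 + 227·1 = 1969
B: 126·4 + 296·0 + 46·3 + 26·2 + 144·2 + 227·4 = 1890
A: 126·1 + 296·1 + 46·1 + 26·1 + 144·3 + 227·3 = 1607
E: 126·2 + 296·4 + 46·4 + 26·3 + 144·0 + 227·0 = 1698
D: 126·0 + 296·3 + 46·0 + 26·0 + 144·1 + 227·2 = 1486
C has the highest Borda score (1969).

C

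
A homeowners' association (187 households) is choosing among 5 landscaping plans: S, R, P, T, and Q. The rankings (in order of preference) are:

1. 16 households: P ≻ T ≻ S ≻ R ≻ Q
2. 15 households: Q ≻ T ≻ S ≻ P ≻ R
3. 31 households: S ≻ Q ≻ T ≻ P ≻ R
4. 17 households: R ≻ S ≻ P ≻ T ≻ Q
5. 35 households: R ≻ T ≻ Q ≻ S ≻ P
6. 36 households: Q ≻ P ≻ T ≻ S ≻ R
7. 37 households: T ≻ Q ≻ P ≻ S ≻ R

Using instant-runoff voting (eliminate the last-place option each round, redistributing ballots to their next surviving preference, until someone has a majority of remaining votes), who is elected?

Round 1: S 31, R 52, P 16, T 37, Q 51. Eliminate P.
Round 2: S 31, R 52, T 53, Q 51. Eliminate S.
Round 3: R 52, T 53, Q 82. Eliminate R.
Round 4: T 105, Q 82. T has a majority.

T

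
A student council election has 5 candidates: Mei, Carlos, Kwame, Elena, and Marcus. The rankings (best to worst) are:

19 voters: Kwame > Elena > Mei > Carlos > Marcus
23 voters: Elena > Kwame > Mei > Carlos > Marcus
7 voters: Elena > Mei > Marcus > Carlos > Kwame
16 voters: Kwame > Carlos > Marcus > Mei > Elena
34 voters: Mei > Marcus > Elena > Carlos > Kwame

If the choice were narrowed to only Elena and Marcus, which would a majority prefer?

Voters preferring Elena to Marcus: 49; preferring Marcus to Elena: 50.
Marcus wins the head-to-head.

Marcus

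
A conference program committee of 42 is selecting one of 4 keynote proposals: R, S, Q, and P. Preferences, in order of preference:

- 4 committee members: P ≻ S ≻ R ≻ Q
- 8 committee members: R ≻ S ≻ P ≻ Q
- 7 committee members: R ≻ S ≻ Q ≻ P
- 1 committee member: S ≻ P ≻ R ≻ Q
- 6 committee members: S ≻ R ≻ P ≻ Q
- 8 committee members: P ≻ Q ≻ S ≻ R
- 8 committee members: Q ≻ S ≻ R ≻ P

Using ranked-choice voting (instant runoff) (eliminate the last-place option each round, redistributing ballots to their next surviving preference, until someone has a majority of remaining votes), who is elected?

R

Round 1: R 15, S 7, Q 8, P 12. Eliminate S.
Round 2: R 21, Q 8, P 13. Eliminate Q.
Round 3: R 29, P 13. R has a majority.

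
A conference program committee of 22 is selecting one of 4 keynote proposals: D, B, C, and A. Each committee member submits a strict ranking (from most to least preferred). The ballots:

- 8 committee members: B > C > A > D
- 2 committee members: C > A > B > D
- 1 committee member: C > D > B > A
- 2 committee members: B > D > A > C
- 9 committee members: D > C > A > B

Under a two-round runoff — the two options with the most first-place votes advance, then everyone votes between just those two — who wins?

Round 1 first-place votes: D 9, B 10, C 3, A 0.
B and D advance.
Runoff: B is preferred to D by 12 voters; D by 10.
B wins the runoff.

B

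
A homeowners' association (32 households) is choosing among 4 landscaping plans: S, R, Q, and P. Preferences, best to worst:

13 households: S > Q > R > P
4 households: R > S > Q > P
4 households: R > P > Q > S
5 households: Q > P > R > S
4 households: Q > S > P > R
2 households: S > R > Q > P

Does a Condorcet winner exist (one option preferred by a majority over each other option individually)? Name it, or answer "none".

S

S vs R: 19–13 for S.
S vs Q: 19–13 for S.
S vs P: 23–9 for S.
S beats every other option head-to-head.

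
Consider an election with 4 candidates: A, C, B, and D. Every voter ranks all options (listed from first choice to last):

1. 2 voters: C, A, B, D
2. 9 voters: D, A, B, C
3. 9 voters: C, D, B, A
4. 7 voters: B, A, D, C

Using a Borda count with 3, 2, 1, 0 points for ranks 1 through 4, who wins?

D

A: 2·2 + 9·2 + 9·0 + 7·2 = 36
C: 2·3 + 9·0 + 9·3 + 7·0 = 33
B: 2·1 + 9·1 + 9·1 + 7·3 = 41
D: 2·0 + 9·3 + 9·2 + 7·1 = 52
D has the highest Borda score (52).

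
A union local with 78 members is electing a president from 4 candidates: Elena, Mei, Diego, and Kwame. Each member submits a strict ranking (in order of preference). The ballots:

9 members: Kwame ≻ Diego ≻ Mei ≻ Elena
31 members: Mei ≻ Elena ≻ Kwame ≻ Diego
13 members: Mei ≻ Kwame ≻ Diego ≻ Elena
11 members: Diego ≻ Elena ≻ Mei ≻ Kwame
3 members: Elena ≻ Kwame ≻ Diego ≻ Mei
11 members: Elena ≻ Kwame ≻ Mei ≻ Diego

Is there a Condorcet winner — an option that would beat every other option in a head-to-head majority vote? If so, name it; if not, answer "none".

Mei

Mei vs Elena: 53–25 for Mei.
Mei vs Diego: 55–23 for Mei.
Mei vs Kwame: 55–23 for Mei.
Mei beats every other option head-to-head.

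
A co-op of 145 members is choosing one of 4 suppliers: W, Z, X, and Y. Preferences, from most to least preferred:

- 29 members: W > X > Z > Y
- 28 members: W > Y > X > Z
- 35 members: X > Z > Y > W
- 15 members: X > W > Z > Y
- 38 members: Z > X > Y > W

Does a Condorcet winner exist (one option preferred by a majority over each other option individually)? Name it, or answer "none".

X vs W: 88–57 for X.
X vs Z: 107–38 for X.
X vs Y: 117–28 for X.
X beats every other option head-to-head.

X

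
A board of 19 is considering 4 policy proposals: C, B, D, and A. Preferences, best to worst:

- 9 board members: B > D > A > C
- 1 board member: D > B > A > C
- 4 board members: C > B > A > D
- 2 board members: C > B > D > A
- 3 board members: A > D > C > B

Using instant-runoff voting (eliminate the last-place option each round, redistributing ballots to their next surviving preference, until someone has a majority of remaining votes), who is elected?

B

Round 1: C 6, B 9, D 1, A 3. Eliminate D.
Round 2: C 6, B 10, A 3. B has a majority.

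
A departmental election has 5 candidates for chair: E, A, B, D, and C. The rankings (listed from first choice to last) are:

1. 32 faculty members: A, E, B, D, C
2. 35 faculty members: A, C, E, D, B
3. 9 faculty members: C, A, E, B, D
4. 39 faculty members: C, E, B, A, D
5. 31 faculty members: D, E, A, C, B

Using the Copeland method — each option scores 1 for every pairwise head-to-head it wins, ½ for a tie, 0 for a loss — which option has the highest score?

A

E: beats B and D; loses to A and C → score 2.
A: beats E, B, D, and C → score 4.
B: beats D; loses to E, A, and C → score 1.
D: loses to E, A, B, and C → score 0.
C: beats E, B, and D; loses to A → score 3.
A has the best pairwise record.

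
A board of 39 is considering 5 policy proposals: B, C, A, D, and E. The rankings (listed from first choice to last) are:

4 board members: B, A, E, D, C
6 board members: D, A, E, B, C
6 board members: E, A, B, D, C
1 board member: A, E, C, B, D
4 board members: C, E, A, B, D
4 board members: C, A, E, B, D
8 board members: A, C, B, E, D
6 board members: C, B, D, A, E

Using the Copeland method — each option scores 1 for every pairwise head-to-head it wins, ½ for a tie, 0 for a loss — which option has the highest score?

A

B: beats D; loses to C, A, and E → score 1.
C: beats B, D, and E; loses to A → score 3.
A: beats B, C, D, and E → score 4.
D: loses to B, C, A, and E → score 0.
E: beats B and D; loses to C and A → score 2.
A has the best pairwise record.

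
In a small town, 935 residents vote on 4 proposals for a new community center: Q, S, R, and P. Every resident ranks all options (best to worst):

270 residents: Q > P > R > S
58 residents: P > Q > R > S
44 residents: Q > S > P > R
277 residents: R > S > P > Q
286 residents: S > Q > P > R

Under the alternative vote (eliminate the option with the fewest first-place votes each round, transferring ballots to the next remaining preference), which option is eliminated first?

Round 1: Q 314, S 286, R 277, P 58. Eliminate P.

P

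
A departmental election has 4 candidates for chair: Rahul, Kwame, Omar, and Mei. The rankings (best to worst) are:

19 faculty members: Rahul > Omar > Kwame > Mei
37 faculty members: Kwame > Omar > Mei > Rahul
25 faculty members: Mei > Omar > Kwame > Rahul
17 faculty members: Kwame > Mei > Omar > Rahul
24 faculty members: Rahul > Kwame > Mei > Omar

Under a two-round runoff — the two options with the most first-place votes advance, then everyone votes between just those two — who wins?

Round 1 first-place votes: Rahul 43, Kwame 54, Omar 0, Mei 25.
Kwame and Rahul advance.
Runoff: Kwame is preferred to Rahul by 79 voters; Rahul by 43.
Kwame wins the runoff.

Kwame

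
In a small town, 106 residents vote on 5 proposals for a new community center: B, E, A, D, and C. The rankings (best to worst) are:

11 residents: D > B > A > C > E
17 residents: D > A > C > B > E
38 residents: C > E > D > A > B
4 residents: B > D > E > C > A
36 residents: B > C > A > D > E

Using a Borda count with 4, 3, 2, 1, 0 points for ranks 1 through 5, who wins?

C

B: 11·3 + 17·1 + 38·0 + 4·4 + 36·4 = 210
E: 11·0 + 17·0 + 38·3 + 4·2 + 36·0 = 122
A: 11·2 + 17·3 + 38·1 + 4·0 + 36·2 = 183
D: 11·4 + 17·4 + 38·2 + 4·3 + 36·1 = 236
C: 11·1 + 17·2 + 38·4 + 4·1 + 36·3 = 309
C has the highest Borda score (309).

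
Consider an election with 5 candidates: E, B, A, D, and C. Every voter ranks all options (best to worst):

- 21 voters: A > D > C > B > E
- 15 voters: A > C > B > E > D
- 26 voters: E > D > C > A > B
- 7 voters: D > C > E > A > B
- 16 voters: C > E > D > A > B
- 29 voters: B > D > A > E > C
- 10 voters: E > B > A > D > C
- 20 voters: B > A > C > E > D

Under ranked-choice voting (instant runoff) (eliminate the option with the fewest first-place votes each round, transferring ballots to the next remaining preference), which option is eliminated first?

D

Round 1: E 36, B 49, A 36, D 7, C 16. Eliminate D.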